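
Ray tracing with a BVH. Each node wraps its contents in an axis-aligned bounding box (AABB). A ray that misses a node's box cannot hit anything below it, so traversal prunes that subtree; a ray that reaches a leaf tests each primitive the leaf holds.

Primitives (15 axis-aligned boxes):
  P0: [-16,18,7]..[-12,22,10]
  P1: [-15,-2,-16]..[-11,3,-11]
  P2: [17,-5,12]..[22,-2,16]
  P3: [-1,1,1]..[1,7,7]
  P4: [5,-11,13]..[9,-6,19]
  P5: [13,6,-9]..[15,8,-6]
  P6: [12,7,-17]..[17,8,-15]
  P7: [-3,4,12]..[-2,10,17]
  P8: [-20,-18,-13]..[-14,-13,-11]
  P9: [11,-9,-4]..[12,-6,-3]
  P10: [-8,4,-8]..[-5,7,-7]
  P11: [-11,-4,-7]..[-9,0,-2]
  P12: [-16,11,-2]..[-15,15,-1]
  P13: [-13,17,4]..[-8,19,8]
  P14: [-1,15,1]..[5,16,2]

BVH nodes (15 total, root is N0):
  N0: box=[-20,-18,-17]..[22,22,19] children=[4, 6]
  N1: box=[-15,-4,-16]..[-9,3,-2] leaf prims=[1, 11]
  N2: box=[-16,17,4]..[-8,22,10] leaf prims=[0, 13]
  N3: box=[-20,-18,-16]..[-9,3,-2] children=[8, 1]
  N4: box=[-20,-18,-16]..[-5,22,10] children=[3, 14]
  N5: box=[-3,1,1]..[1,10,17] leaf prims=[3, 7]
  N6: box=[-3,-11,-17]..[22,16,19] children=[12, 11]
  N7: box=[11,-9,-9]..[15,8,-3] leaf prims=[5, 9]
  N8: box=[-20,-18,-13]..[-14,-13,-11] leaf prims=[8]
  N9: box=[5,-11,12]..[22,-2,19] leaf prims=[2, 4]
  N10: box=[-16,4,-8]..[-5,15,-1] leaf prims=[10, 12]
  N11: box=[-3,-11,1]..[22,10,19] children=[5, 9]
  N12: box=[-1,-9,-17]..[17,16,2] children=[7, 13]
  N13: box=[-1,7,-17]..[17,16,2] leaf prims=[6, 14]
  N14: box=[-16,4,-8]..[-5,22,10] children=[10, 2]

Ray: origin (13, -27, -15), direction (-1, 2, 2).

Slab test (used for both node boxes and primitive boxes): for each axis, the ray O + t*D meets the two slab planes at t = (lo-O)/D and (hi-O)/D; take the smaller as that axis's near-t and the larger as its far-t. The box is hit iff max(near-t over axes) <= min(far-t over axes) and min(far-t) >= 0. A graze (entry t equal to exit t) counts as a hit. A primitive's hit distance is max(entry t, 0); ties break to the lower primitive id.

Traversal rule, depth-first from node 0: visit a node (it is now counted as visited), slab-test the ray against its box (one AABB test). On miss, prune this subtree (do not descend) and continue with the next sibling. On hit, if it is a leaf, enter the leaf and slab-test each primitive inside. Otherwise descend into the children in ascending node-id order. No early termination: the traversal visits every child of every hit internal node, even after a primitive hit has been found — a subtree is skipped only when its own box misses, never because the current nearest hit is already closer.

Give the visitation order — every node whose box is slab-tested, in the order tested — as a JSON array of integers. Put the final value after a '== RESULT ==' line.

Traverse from the root:
N0 x:[-9,33] y:[9/2,49/2] z:[-1,17] -> hit [9/2,17], descend [4, 6]
  N4 x:[18,33] y:[9/2,49/2] z:[-1/2,25/2] -> miss, prune
  N6 x:[-9,16] y:[8,43/2] z:[-1,17] -> hit [8,16], descend [11, 12]
    N11 x:[-9,16] y:[8,37/2] z:[8,17] -> hit [8,16], descend [5, 9]
      N5 x:[12,16] y:[14,37/2] z:[8,16] -> hit [14,16] leaf, test {P3(miss), P7@t=31/2}
      N9 x:[-9,8] y:[8,25/2] z:[27/2,17] -> miss, prune
    N12 x:[-4,14] y:[9,43/2] z:[-1,17/2] -> miss, prune

7 AABB tests over nodes [0, 4, 6, 11, 5, 9, 12]; 1 leaf entered; closest P7.

== RESULT ==
[0, 4, 6, 11, 5, 9, 12]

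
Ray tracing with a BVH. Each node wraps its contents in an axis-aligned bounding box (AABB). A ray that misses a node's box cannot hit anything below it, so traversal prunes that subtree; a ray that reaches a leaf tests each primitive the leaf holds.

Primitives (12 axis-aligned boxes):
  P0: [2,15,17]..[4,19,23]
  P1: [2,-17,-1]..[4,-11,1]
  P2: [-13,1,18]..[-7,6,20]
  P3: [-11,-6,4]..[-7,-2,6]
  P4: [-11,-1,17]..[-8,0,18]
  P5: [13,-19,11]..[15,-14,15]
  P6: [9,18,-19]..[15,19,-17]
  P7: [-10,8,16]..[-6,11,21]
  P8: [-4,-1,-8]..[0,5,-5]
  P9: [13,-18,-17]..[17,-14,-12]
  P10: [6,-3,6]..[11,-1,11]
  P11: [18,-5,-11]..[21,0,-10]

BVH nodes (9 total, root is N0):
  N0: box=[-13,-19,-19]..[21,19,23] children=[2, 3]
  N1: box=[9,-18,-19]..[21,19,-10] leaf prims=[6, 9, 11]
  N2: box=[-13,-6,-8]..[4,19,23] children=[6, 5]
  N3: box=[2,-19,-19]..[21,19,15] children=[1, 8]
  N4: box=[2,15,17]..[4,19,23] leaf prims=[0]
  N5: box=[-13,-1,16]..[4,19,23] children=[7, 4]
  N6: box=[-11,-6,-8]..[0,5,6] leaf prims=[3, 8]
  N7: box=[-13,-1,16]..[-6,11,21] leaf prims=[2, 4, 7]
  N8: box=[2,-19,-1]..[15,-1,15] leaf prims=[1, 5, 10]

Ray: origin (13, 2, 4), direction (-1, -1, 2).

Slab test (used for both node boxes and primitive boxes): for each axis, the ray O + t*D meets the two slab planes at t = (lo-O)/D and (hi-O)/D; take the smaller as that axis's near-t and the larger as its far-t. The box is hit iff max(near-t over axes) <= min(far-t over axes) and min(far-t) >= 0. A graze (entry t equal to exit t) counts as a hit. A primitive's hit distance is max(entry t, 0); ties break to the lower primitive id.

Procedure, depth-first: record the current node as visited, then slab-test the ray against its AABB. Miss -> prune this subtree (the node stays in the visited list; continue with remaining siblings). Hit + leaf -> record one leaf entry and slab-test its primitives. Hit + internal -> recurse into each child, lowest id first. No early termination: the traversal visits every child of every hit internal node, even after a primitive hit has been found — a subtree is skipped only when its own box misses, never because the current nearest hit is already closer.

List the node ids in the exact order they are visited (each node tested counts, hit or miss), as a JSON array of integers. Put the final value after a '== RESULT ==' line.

Walk:
N0 x:[-8,26] y:[-17,21] z:[-23/2,19/2] -> hit [-8,19/2], descend [2, 3]
  N2 x:[9,26] y:[-17,8] z:[-6,19/2] -> miss, prune
  N3 x:[-8,11] y:[-17,21] z:[-23/2,11/2] -> hit [-8,11/2], descend [1, 8]
    N1 x:[-8,4] y:[-17,20] z:[-23/2,-7] -> miss, prune
    N8 x:[-2,11] y:[3,21] z:[-5/2,11/2] -> hit [3,11/2] leaf, test {P1(miss), P5(miss), P10@t=3}

order=[0, 2, 3, 1, 8]  |boxes|=5  |leaves|=1  hit=P10

== RESULT ==
[0, 2, 3, 1, 8]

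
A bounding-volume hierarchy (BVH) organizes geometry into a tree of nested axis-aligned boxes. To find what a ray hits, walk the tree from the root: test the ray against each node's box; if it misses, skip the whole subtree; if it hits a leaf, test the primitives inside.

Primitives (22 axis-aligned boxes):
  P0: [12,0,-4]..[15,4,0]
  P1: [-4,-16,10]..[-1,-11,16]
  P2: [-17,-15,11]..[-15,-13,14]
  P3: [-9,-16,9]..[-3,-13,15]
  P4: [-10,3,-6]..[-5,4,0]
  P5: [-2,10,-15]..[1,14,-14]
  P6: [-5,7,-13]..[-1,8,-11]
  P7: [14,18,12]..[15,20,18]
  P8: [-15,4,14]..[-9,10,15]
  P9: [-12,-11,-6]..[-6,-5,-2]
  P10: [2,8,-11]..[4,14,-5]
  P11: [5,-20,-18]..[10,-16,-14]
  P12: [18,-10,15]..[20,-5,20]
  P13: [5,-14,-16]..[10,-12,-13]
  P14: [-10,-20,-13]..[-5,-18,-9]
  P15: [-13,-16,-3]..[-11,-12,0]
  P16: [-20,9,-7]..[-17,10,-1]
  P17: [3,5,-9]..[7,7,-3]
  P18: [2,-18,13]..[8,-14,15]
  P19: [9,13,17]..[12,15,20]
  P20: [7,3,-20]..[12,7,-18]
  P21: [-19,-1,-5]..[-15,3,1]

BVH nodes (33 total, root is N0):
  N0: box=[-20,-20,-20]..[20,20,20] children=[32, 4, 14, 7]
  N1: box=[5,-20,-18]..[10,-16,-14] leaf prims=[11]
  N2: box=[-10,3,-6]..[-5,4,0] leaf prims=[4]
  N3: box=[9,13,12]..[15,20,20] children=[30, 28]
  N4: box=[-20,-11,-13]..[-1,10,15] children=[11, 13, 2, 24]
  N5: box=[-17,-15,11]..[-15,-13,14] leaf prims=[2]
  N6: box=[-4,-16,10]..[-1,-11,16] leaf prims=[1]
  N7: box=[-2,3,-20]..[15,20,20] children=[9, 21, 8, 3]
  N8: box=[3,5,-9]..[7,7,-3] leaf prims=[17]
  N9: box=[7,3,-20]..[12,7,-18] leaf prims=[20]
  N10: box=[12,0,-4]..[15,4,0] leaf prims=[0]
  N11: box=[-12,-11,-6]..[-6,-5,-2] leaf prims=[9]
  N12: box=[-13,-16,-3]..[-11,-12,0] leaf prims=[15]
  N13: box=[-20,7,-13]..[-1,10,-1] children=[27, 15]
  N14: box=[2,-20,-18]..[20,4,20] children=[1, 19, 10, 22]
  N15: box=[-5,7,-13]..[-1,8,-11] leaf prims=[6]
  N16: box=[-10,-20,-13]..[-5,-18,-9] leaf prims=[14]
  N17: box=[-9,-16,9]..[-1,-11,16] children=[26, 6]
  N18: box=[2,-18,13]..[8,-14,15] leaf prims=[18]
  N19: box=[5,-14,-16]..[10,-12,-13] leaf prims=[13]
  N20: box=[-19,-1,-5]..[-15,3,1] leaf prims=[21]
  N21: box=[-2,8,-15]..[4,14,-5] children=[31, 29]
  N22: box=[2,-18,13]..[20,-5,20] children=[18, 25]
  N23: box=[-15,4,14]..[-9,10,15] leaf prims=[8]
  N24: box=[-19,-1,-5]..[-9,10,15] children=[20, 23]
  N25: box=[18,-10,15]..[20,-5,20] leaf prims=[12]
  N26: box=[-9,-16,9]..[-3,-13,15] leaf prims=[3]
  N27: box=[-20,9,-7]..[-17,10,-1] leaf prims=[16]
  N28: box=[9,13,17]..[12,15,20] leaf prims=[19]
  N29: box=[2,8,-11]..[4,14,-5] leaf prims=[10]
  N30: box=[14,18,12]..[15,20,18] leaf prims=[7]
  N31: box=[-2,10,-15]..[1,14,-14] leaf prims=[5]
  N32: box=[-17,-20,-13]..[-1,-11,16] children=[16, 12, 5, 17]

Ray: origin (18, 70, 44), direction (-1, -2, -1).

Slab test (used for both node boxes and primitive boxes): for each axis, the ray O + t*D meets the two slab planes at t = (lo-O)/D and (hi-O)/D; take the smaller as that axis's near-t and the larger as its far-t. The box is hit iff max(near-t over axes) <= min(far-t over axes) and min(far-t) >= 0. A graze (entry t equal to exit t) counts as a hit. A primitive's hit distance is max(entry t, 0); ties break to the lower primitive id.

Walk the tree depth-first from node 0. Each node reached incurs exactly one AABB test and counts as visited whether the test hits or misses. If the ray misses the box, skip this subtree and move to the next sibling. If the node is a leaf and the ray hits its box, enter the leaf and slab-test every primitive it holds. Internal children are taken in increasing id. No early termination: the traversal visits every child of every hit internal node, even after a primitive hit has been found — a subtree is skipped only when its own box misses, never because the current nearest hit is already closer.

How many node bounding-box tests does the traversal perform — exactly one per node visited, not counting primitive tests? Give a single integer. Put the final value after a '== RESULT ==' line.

Walk:
N0 x:[-2,38] y:[25,45] z:[24,64] -> hit [25,38], descend [4, 7, 14, 32]
  N4 x:[19,38] y:[30,81/2] z:[29,57] -> hit [30,38], descend [2, 11, 13, 24]
    N2 x:[23,28] y:[33,67/2] z:[44,50] -> miss, prune
    N11 x:[24,30] y:[75/2,81/2] z:[46,50] -> miss, prune
    N13 x:[19,38] y:[30,63/2] z:[45,57] -> miss, prune
    N24 x:[27,37] y:[30,71/2] z:[29,49] -> hit [30,71/2], descend [20, 23]
      N20 x:[33,37] y:[67/2,71/2] z:[43,49] -> miss, prune
      N23 x:[27,33] y:[30,33] z:[29,30] -> hit [30,30] leaf, test {P8@t=30}
  N7 x:[3,20] y:[25,67/2] z:[24,64] -> miss, prune
  N14 x:[-2,16] y:[33,45] z:[24,62] -> miss, prune
  N32 x:[19,35] y:[81/2,45] z:[28,57] -> miss, prune

Visited [0, 4, 2, 11, 13, 24, 20, 23, 7, 14, 32]. Tests: 11 box, 1 leaf. Nearest: P8.

== RESULT ==
11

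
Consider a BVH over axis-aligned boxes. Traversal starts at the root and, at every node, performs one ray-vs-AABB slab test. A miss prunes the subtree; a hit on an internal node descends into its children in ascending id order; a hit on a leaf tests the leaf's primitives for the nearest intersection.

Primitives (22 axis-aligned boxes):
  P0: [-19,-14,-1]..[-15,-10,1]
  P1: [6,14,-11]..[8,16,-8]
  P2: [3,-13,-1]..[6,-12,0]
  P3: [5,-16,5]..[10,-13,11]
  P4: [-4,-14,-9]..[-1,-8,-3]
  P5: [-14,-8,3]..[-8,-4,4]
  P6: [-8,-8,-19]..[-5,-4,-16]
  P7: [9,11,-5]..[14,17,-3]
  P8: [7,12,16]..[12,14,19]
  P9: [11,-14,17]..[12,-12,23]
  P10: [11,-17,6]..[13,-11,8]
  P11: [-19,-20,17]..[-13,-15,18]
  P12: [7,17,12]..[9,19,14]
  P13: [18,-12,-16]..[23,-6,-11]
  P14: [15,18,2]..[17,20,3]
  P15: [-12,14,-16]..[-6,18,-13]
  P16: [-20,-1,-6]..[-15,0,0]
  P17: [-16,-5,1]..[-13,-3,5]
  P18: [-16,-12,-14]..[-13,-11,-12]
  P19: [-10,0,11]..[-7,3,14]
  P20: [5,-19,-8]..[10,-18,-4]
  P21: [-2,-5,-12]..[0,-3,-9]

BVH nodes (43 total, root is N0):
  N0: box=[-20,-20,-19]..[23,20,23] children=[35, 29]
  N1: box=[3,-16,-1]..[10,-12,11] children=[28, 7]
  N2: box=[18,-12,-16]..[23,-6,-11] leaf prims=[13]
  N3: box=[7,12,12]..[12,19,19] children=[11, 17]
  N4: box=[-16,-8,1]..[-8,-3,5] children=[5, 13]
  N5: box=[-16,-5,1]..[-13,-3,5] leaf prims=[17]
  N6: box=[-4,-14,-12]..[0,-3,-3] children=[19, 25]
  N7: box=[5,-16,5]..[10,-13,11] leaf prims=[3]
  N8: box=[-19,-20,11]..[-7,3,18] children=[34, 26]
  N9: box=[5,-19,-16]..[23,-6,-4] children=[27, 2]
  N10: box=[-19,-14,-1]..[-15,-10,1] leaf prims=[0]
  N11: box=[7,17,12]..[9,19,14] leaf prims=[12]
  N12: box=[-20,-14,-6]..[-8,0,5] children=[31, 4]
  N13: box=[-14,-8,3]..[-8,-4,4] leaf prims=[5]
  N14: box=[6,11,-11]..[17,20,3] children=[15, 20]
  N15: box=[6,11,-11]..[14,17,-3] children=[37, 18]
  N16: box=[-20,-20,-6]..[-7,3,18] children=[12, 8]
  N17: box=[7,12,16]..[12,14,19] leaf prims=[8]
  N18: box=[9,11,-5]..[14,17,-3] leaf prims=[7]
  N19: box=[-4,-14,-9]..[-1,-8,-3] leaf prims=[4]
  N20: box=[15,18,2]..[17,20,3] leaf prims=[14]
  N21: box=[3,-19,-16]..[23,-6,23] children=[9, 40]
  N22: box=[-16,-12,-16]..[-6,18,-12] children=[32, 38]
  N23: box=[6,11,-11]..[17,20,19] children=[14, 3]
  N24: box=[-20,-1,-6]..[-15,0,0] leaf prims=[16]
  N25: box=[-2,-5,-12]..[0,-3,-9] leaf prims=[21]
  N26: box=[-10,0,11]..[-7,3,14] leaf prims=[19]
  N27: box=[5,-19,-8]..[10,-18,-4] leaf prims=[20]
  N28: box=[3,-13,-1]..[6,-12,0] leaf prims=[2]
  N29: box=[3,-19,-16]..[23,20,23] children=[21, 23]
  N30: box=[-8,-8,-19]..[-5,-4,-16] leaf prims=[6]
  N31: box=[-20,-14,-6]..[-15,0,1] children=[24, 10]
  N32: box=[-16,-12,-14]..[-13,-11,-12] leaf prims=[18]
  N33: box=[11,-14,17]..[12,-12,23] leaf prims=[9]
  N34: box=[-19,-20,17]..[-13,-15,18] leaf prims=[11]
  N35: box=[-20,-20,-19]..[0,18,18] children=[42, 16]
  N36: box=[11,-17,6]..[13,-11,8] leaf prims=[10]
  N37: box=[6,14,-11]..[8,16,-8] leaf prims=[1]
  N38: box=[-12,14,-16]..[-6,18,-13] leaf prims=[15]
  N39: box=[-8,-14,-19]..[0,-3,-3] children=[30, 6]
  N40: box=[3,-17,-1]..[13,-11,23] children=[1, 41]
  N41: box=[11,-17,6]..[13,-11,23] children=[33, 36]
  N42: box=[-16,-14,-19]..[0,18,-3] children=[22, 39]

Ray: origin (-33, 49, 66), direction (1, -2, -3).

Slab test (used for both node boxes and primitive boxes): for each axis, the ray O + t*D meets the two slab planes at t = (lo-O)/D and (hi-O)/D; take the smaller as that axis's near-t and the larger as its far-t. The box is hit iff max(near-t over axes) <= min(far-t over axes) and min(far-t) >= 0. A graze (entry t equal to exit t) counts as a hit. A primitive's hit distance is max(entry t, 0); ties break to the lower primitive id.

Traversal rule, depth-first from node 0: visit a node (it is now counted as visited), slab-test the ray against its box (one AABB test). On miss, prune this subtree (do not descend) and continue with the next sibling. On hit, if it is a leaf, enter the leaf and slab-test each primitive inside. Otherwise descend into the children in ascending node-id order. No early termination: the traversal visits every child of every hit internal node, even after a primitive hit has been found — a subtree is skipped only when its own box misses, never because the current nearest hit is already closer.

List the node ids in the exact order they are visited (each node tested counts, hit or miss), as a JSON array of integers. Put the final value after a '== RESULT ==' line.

Traverse from the root:
N0 x:[13,56] y:[29/2,69/2] z:[43/3,85/3] -> hit [29/2,85/3], descend [29, 35]
  N29 x:[36,56] y:[29/2,34] z:[43/3,82/3] -> miss, prune
  N35 x:[13,33] y:[31/2,69/2] z:[16,85/3] -> hit [16,85/3], descend [16, 42]
    N16 x:[13,26] y:[23,69/2] z:[16,24] -> hit [23,24], descend [8, 12]
      N8 x:[14,26] y:[23,69/2] z:[16,55/3] -> miss, prune
      N12 x:[13,25] y:[49/2,63/2] z:[61/3,24] -> miss, prune
    N42 x:[17,33] y:[31/2,63/2] z:[23,85/3] -> hit [23,85/3], descend [22, 39]
      N22 x:[17,27] y:[31/2,61/2] z:[26,82/3] -> hit [26,27], descend [32, 38]
        N32 x:[17,20] y:[30,61/2] z:[26,80/3] -> miss, prune
        N38 x:[21,27] y:[31/2,35/2] z:[79/3,82/3] -> miss, prune
      N39 x:[25,33] y:[26,63/2] z:[23,85/3] -> hit [26,85/3], descend [6, 30]
        N6 x:[29,33] y:[26,63/2] z:[23,26] -> miss, prune
        N30 x:[25,28] y:[53/2,57/2] z:[82/3,85/3] -> hit [82/3,28] leaf, test {P6@t=82/3}

order=[0, 29, 35, 16, 8, 12, 42, 22, 32, 38, 39, 6, 30]  |boxes|=13  |leaves|=1  hit=P6

== RESULT ==
[0, 29, 35, 16, 8, 12, 42, 22, 32, 38, 39, 6, 30]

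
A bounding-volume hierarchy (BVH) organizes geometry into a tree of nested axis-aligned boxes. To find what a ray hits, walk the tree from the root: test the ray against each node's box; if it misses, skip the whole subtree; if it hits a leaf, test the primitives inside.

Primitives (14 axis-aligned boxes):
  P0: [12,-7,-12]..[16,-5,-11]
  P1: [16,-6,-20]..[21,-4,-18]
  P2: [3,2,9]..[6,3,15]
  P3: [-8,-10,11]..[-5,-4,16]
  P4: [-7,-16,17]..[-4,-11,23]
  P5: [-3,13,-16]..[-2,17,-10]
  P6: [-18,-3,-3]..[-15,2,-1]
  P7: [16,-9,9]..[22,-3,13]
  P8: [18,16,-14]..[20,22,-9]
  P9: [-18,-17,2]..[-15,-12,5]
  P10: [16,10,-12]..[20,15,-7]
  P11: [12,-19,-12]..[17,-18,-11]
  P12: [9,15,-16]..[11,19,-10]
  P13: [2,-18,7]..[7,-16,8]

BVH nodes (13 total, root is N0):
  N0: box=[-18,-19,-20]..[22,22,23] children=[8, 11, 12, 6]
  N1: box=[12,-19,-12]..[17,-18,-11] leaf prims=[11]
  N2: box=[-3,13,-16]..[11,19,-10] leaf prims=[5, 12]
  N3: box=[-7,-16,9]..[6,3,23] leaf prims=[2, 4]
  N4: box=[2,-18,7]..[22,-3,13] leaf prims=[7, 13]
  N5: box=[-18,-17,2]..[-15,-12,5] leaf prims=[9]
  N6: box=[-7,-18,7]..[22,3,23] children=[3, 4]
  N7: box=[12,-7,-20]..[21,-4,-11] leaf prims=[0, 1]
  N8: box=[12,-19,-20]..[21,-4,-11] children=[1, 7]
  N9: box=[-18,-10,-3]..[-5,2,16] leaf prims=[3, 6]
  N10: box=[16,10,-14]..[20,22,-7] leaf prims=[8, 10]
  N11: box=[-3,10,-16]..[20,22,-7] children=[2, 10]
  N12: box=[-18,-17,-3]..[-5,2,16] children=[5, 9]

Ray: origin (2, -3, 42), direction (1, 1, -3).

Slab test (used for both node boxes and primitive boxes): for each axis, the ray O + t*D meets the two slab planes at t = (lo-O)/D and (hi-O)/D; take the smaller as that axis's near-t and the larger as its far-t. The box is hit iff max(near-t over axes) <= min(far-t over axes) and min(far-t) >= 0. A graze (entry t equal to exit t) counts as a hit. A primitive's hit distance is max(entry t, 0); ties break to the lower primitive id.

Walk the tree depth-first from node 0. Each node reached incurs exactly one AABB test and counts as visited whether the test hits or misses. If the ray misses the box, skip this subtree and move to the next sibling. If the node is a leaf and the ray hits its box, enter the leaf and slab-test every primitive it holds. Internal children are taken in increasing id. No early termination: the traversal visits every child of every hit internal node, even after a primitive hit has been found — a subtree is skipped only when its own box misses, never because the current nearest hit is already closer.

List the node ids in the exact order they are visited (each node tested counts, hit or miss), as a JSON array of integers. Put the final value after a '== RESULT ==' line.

Trace the traversal:
N0 x:[-20,20] y:[-16,25] z:[19/3,62/3] -> hit [19/3,20], descend [6, 8, 11, 12]
  N6 x:[-9,20] y:[-15,6] z:[19/3,35/3] -> miss, prune
  N8 x:[10,19] y:[-16,-1] z:[53/3,62/3] -> miss, prune
  N11 x:[-5,18] y:[13,25] z:[49/3,58/3] -> hit [49/3,18], descend [2, 10]
    N2 x:[-5,9] y:[16,22] z:[52/3,58/3] -> miss, prune
    N10 x:[14,18] y:[13,25] z:[49/3,56/3] -> hit [49/3,18] leaf, test {P8(miss), P10@t=49/3}
  N12 x:[-20,-7] y:[-14,5] z:[26/3,15] -> miss, prune

Visited [0, 6, 8, 11, 2, 10, 12]. Tests: 7 box, 1 leaf. Nearest: P10.

== RESULT ==
[0, 6, 8, 11, 2, 10, 12]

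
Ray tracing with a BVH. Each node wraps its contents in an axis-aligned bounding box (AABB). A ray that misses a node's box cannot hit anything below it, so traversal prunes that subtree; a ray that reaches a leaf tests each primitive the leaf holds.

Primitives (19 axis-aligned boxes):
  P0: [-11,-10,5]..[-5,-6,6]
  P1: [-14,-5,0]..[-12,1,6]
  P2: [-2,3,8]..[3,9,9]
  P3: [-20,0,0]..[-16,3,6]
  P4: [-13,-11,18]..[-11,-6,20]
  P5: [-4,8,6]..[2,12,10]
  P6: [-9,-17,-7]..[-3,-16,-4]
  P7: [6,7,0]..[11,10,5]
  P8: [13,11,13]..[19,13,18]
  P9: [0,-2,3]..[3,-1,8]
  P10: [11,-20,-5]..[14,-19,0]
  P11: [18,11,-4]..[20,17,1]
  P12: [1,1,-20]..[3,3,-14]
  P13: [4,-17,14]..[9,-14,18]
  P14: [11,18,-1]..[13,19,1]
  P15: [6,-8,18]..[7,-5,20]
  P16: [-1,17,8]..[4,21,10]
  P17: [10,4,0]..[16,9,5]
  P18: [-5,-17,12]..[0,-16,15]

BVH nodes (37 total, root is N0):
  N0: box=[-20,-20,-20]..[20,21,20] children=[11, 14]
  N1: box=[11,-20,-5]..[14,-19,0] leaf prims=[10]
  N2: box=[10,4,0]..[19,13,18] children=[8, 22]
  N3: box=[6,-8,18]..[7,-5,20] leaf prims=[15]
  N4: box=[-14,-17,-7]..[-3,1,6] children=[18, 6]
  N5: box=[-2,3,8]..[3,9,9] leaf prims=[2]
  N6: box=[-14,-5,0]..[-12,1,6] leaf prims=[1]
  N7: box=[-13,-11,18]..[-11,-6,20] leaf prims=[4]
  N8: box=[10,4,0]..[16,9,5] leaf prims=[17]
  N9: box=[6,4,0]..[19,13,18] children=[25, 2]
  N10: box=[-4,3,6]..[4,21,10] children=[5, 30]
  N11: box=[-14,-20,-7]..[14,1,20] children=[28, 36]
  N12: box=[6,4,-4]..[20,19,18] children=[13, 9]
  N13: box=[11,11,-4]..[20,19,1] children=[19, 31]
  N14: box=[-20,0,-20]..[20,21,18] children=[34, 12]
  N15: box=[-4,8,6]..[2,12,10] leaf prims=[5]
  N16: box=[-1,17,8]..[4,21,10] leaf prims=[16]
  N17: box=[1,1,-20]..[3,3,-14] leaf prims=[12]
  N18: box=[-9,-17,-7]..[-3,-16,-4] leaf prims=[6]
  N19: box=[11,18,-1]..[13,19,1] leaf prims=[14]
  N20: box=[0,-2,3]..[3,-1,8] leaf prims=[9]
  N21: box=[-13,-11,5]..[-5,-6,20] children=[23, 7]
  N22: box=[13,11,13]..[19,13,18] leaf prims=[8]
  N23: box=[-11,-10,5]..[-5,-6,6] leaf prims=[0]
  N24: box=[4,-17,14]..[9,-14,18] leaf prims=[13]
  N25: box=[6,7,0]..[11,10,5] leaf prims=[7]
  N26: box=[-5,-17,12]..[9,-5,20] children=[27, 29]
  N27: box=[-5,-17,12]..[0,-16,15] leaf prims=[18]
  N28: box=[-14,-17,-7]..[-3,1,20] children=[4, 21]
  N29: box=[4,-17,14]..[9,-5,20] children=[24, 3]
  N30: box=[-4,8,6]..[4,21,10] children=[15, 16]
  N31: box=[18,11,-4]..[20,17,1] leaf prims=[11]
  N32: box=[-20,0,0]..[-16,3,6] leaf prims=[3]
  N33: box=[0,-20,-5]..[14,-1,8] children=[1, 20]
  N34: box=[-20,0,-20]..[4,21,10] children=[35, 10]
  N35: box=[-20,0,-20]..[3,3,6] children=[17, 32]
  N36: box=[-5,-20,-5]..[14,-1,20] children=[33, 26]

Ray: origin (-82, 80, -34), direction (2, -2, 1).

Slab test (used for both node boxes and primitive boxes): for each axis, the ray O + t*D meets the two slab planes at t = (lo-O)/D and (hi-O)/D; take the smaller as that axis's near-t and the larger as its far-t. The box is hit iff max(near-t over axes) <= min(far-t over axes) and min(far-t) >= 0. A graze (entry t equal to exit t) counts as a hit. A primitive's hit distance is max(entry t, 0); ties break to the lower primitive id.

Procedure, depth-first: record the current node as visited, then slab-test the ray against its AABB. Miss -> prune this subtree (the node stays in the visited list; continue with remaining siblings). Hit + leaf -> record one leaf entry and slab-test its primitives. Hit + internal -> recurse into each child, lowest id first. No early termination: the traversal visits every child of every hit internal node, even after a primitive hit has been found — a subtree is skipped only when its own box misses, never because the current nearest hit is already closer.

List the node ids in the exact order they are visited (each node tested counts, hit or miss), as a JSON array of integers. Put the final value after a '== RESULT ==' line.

Traverse from the root:
N0 x:[31,51] y:[59/2,50] z:[14,54] -> hit [31,50], descend [11, 14]
  N11 x:[34,48] y:[79/2,50] z:[27,54] -> hit [79/2,48], descend [28, 36]
    N28 x:[34,79/2] y:[79/2,97/2] z:[27,54] -> hit [79/2,79/2], descend [4, 21]
      N4 x:[34,79/2] y:[79/2,97/2] z:[27,40] -> hit [79/2,79/2], descend [6, 18]
        N6 x:[34,35] y:[79/2,85/2] z:[34,40] -> miss, prune
        N18 x:[73/2,79/2] y:[48,97/2] z:[27,30] -> miss, prune
      N21 x:[69/2,77/2] y:[43,91/2] z:[39,54] -> miss, prune
    N36 x:[77/2,48] y:[81/2,50] z:[29,54] -> hit [81/2,48], descend [26, 33]
      N26 x:[77/2,91/2] y:[85/2,97/2] z:[46,54] -> miss, prune
      N33 x:[41,48] y:[81/2,50] z:[29,42] -> hit [41,42], descend [1, 20]
        N1 x:[93/2,48] y:[99/2,50] z:[29,34] -> miss, prune
        N20 x:[41,85/2] y:[81/2,41] z:[37,42] -> hit [41,41] leaf, test {P9@t=41}
  N14 x:[31,51] y:[59/2,40] z:[14,52] -> hit [31,40], descend [12, 34]
    N12 x:[44,51] y:[61/2,38] z:[30,52] -> miss, prune
    N34 x:[31,43] y:[59/2,40] z:[14,44] -> hit [31,40], descend [10, 35]
      N10 x:[39,43] y:[59/2,77/2] z:[40,44] -> miss, prune
      N35 x:[31,85/2] y:[77/2,40] z:[14,40] -> hit [77/2,40], descend [17, 32]
        N17 x:[83/2,85/2] y:[77/2,79/2] z:[14,20] -> miss, prune
        N32 x:[31,33] y:[77/2,40] z:[34,40] -> miss, prune

19 AABB tests over nodes [0, 11, 28, 4, 6, 18, 21, 36, 26, 33, 1, 20, 14, 12, 34, 10, 35, 17, 32]; 1 leaf entered; closest P9.

== RESULT ==
[0, 11, 28, 4, 6, 18, 21, 36, 26, 33, 1, 20, 14, 12, 34, 10, 35, 17, 32]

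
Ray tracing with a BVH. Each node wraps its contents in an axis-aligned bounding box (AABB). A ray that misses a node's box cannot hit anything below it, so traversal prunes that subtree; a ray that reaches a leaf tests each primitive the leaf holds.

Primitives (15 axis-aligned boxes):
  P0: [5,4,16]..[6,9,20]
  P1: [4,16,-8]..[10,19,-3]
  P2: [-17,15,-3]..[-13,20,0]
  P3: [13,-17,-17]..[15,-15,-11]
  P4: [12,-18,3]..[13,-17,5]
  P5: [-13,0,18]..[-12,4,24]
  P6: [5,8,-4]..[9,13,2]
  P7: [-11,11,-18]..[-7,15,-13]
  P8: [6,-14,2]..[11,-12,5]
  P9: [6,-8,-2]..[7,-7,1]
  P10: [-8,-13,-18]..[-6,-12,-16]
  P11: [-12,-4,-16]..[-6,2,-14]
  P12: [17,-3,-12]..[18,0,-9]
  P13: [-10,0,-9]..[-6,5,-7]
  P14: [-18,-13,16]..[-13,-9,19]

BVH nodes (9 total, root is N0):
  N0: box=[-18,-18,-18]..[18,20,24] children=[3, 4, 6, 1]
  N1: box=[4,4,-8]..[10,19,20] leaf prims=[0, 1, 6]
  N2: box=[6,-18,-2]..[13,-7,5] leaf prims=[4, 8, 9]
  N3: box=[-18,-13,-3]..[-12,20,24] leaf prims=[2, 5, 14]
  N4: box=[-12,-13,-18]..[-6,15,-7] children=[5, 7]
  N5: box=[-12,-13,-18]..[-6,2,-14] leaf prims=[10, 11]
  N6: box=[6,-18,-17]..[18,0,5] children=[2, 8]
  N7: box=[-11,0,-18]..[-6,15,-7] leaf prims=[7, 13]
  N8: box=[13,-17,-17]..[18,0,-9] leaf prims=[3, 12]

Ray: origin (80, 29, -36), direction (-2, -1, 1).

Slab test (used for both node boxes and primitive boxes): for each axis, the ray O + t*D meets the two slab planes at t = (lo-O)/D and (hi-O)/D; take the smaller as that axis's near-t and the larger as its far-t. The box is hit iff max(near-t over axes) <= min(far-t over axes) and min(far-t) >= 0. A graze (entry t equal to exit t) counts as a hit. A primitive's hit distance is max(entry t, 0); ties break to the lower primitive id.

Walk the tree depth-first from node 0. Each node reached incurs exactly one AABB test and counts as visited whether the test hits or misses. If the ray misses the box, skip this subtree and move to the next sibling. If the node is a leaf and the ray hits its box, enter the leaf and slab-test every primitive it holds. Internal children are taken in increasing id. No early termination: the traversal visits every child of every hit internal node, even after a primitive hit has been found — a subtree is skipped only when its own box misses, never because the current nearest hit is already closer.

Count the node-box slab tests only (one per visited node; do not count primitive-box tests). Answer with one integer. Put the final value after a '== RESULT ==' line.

Traverse from the root:
N0 x:[31,49] y:[9,47] z:[18,60] -> hit [31,47], descend [1, 3, 4, 6]
  N1 x:[35,38] y:[10,25] z:[28,56] -> miss, prune
  N3 x:[46,49] y:[9,42] z:[33,60] -> miss, prune
  N4 x:[43,46] y:[14,42] z:[18,29] -> miss, prune
  N6 x:[31,37] y:[29,47] z:[19,41] -> hit [31,37], descend [2, 8]
    N2 x:[67/2,37] y:[36,47] z:[34,41] -> hit [36,37] leaf, test {P4(miss), P8(miss), P9@t=73/2}
    N8 x:[31,67/2] y:[29,46] z:[19,27] -> miss, prune

order=[0, 1, 3, 4, 6, 2, 8]  |boxes|=7  |leaves|=1  hit=P9

== RESULT ==
7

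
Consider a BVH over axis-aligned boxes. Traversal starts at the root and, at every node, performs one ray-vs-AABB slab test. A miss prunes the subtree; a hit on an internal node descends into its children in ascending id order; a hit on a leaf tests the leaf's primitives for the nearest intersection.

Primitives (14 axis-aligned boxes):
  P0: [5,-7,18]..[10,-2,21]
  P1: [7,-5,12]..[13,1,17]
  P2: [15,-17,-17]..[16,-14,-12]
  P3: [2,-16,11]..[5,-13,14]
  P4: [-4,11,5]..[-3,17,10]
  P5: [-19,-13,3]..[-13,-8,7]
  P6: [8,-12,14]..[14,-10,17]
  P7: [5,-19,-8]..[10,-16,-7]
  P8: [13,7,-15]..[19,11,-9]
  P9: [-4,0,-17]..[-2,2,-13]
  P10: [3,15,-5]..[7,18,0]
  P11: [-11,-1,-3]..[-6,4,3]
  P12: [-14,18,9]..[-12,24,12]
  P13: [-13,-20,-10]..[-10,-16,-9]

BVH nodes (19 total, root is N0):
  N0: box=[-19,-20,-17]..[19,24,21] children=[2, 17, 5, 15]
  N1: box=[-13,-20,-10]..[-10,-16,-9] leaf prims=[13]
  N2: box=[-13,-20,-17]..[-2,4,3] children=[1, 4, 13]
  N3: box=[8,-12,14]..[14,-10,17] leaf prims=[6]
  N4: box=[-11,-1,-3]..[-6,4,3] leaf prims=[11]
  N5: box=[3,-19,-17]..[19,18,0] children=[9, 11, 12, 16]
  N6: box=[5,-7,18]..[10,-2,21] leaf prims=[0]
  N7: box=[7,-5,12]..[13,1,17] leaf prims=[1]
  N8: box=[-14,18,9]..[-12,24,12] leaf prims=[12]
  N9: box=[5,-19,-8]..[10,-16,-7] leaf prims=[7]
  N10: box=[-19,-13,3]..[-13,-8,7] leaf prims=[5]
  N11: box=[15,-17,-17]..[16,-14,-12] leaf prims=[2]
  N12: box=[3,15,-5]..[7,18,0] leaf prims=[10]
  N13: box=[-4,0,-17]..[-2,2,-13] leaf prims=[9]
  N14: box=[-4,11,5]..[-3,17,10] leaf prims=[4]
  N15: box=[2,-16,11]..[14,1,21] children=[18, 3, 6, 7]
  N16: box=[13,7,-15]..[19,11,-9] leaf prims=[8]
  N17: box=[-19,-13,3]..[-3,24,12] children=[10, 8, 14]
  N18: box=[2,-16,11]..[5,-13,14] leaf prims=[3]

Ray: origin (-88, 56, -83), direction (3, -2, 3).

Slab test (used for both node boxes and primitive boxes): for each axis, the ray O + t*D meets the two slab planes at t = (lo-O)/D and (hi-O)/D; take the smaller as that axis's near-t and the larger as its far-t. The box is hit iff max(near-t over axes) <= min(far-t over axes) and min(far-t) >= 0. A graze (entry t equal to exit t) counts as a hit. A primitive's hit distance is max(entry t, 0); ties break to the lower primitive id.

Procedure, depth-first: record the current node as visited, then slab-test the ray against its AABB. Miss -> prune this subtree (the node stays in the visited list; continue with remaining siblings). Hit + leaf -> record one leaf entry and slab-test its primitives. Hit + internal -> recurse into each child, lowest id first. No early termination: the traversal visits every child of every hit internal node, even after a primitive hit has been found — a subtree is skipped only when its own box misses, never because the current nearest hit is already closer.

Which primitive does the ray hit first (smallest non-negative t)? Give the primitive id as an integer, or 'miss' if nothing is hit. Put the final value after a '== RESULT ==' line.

Walk:
N0 x:[23,107/3] y:[16,38] z:[22,104/3] -> hit [23,104/3], descend [2, 5, 15, 17]
  N2 x:[25,86/3] y:[26,38] z:[22,86/3] -> hit [26,86/3], descend [1, 4, 13]
    N1 x:[25,26] y:[36,38] z:[73/3,74/3] -> miss, prune
    N4 x:[77/3,82/3] y:[26,57/2] z:[80/3,86/3] -> hit [80/3,82/3] leaf, test {P11@t=80/3}
    N13 x:[28,86/3] y:[27,28] z:[22,70/3] -> miss, prune
  N5 x:[91/3,107/3] y:[19,75/2] z:[22,83/3] -> miss, prune
  N15 x:[30,34] y:[55/2,36] z:[94/3,104/3] -> hit [94/3,34], descend [3, 6, 7, 18]
    N3 x:[32,34] y:[33,34] z:[97/3,100/3] -> hit [33,100/3] leaf, test {P6@t=33}
    N6 x:[31,98/3] y:[29,63/2] z:[101/3,104/3] -> miss, prune
    N7 x:[95/3,101/3] y:[55/2,61/2] z:[95/3,100/3] -> miss, prune
    N18 x:[30,31] y:[69/2,36] z:[94/3,97/3] -> miss, prune
  N17 x:[23,85/3] y:[16,69/2] z:[86/3,95/3] -> miss, prune

order=[0, 2, 1, 4, 13, 5, 15, 3, 6, 7, 18, 17]  |boxes|=12  |leaves|=2  hit=P11

== RESULT ==
11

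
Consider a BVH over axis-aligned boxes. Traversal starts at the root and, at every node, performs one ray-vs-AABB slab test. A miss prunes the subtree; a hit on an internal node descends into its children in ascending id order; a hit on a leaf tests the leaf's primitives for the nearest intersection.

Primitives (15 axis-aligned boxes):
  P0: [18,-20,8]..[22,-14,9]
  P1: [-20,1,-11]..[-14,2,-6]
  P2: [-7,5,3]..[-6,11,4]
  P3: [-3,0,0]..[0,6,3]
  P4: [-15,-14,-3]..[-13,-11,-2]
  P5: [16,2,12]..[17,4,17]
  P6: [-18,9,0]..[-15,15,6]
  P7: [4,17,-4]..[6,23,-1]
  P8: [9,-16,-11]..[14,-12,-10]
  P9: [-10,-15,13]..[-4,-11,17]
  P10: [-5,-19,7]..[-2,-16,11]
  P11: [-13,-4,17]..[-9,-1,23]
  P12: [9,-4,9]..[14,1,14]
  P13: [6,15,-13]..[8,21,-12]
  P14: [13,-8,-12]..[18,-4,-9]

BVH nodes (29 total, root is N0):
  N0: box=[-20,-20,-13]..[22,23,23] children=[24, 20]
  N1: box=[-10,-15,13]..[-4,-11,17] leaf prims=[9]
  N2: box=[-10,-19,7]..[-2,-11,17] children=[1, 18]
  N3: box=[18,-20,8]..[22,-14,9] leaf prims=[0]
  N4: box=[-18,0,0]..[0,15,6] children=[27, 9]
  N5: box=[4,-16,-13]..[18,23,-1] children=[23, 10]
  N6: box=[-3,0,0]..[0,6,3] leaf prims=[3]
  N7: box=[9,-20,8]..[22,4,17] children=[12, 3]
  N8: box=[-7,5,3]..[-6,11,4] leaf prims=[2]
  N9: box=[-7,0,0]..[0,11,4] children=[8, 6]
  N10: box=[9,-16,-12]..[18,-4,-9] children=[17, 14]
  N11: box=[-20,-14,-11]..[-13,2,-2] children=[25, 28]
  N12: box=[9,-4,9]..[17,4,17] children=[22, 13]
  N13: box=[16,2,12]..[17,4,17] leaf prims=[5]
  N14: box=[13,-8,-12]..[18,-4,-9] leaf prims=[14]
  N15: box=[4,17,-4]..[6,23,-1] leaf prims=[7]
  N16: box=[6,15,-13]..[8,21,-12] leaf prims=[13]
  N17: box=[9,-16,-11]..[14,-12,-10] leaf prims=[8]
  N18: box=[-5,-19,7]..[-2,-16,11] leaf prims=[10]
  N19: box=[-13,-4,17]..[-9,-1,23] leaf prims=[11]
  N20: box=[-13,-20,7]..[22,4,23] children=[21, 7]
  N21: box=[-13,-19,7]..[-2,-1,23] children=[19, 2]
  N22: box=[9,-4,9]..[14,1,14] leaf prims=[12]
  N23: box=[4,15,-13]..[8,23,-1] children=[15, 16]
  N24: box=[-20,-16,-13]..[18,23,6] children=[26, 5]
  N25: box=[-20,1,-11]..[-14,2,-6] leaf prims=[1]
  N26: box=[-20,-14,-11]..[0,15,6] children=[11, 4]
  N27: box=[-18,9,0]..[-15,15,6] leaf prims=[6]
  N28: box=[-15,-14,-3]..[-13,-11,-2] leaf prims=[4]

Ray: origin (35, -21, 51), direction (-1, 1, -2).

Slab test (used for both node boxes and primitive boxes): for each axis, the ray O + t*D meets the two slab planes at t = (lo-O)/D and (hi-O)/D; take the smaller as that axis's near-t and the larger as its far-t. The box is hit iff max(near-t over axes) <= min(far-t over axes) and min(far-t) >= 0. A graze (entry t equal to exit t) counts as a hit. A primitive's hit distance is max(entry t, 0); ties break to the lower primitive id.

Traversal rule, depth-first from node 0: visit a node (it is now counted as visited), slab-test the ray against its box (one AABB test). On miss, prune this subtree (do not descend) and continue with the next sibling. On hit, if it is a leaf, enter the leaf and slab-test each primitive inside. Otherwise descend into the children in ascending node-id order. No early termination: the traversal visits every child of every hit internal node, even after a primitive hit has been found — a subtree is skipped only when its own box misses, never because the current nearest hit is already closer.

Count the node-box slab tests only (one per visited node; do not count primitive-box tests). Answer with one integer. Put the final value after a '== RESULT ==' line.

Trace the traversal:
N0 x:[13,55] y:[1,44] z:[14,32] -> hit [14,32], descend [20, 24]
  N20 x:[13,48] y:[1,25] z:[14,22] -> hit [14,22], descend [7, 21]
    N7 x:[13,26] y:[1,25] z:[17,43/2] -> hit [17,43/2], descend [3, 12]
      N3 x:[13,17] y:[1,7] z:[21,43/2] -> miss, prune
      N12 x:[18,26] y:[17,25] z:[17,21] -> hit [18,21], descend [13, 22]
        N13 x:[18,19] y:[23,25] z:[17,39/2] -> miss, prune
        N22 x:[21,26] y:[17,22] z:[37/2,21] -> hit [21,21] leaf, test {P12@t=21}
    N21 x:[37,48] y:[2,20] z:[14,22] -> miss, prune
  N24 x:[17,55] y:[5,44] z:[45/2,32] -> hit [45/2,32], descend [5, 26]
    N5 x:[17,31] y:[5,44] z:[26,32] -> hit [26,31], descend [10, 23]
      N10 x:[17,26] y:[5,17] z:[30,63/2] -> miss, prune
      N23 x:[27,31] y:[36,44] z:[26,32] -> miss, prune
    N26 x:[35,55] y:[7,36] z:[45/2,31] -> miss, prune

order=[0, 20, 7, 3, 12, 13, 22, 21, 24, 5, 10, 23, 26]  |boxes|=13  |leaves|=1  hit=P12

== RESULT ==
13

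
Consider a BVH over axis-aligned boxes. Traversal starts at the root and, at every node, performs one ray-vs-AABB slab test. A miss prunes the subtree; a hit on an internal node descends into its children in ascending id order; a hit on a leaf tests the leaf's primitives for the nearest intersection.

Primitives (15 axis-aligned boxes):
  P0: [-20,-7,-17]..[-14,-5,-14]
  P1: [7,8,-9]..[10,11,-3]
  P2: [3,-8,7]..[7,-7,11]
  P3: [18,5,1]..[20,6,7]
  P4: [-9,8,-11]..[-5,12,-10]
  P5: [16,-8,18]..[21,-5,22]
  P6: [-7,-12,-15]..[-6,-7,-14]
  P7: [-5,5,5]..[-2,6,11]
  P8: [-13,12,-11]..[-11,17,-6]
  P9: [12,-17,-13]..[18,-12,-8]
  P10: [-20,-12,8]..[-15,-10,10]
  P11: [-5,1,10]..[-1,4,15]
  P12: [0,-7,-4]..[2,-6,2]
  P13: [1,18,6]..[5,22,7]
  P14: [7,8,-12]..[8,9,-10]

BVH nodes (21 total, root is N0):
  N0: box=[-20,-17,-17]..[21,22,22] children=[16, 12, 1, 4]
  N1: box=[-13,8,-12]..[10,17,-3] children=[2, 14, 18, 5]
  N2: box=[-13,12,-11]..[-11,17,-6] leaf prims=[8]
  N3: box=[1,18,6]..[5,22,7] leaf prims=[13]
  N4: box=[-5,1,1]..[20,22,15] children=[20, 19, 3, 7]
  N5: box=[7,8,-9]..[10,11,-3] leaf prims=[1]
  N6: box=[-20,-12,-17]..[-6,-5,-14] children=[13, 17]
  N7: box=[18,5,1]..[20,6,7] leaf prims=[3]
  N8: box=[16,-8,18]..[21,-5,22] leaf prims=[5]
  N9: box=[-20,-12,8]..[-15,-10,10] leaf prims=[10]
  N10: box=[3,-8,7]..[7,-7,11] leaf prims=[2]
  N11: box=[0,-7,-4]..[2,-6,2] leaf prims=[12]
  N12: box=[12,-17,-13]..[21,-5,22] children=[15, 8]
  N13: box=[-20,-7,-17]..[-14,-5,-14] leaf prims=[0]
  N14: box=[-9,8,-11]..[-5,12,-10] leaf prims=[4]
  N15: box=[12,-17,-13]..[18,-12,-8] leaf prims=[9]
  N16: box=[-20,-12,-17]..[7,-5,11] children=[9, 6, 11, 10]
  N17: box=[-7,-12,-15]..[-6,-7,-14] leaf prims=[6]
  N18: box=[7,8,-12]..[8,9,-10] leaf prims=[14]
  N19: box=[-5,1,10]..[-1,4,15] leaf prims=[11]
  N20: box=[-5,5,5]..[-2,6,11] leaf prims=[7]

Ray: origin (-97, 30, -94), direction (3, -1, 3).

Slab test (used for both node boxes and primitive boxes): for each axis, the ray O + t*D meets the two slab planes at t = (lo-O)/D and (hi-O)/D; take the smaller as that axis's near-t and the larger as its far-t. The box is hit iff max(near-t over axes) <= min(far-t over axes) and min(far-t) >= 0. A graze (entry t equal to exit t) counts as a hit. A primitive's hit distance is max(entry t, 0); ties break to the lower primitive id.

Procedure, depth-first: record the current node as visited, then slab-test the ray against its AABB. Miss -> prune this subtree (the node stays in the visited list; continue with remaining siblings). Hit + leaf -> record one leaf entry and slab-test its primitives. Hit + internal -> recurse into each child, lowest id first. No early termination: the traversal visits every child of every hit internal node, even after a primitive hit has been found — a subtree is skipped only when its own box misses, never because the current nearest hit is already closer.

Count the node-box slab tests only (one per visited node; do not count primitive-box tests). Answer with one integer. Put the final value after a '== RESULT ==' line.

Walk:
N0 x:[77/3,118/3] y:[8,47] z:[77/3,116/3] -> hit [77/3,116/3], descend [1, 4, 12, 16]
  N1 x:[28,107/3] y:[13,22] z:[82/3,91/3] -> miss, prune
  N4 x:[92/3,39] y:[8,29] z:[95/3,109/3] -> miss, prune
  N12 x:[109/3,118/3] y:[35,47] z:[27,116/3] -> hit [109/3,116/3], descend [8, 15]
    N8 x:[113/3,118/3] y:[35,38] z:[112/3,116/3] -> hit [113/3,38] leaf, test {P5@t=113/3}
    N15 x:[109/3,115/3] y:[42,47] z:[27,86/3] -> miss, prune
  N16 x:[77/3,104/3] y:[35,42] z:[77/3,35] -> miss, prune

Summary -> nodes [0, 1, 4, 12, 8, 15, 16]; box-tests=7; leaf-entries=1; first=P5

== RESULT ==
7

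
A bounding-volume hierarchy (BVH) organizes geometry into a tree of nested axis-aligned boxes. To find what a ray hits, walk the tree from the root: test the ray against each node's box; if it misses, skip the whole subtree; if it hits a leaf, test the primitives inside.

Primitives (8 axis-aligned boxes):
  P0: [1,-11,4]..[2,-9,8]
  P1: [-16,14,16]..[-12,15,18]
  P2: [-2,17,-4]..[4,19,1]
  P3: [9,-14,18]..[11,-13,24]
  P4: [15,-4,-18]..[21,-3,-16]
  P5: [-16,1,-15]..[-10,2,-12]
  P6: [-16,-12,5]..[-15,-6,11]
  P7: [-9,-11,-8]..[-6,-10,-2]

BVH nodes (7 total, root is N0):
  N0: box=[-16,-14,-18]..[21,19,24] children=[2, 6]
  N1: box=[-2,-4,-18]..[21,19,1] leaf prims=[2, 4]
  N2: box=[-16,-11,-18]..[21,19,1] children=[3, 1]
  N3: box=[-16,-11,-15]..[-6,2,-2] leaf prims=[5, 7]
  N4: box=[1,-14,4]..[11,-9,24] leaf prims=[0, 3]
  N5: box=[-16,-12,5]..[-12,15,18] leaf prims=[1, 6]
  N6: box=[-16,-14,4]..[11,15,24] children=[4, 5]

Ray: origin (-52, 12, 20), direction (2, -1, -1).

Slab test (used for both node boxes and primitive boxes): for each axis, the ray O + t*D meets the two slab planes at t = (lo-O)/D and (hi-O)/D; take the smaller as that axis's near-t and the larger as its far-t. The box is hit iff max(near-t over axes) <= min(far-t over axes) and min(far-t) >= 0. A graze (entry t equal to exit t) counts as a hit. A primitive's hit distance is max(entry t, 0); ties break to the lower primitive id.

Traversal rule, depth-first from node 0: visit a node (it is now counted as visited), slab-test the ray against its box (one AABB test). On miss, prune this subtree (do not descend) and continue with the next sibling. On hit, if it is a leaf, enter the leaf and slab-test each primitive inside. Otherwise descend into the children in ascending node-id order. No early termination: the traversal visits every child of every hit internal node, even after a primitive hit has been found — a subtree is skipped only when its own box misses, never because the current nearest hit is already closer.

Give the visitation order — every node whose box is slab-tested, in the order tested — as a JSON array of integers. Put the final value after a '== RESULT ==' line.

Traverse from the root:
N0 x:[18,73/2] y:[-7,26] z:[-4,38] -> hit [18,26], descend [2, 6]
  N2 x:[18,73/2] y:[-7,23] z:[19,38] -> hit [19,23], descend [1, 3]
    N1 x:[25,73/2] y:[-7,16] z:[19,38] -> miss, prune
    N3 x:[18,23] y:[10,23] z:[22,35] -> hit [22,23] leaf, test {P5(miss), P7@t=22}
  N6 x:[18,63/2] y:[-3,26] z:[-4,16] -> miss, prune

5 AABB tests over nodes [0, 2, 1, 3, 6]; 1 leaf entered; closest P7.

== RESULT ==
[0, 2, 1, 3, 6]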